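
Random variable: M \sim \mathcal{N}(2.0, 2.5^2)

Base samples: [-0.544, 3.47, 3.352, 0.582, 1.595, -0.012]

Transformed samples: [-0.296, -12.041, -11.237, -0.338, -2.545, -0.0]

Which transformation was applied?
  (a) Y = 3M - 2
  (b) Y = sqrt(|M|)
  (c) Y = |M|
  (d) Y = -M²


Checking option (d) Y = -M²:
  M = -0.544 -> Y = -0.296 ✓
  M = 3.47 -> Y = -12.041 ✓
  M = 3.352 -> Y = -11.237 ✓
All samples match this transformation.

(d) -M²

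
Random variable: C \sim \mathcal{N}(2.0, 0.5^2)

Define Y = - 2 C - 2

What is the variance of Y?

For Y = aC + b: Var(Y) = a² * Var(C)
Var(C) = 0.5^2 = 0.25
Var(Y) = (-2)² * 0.25 = 4 * 0.25 = 1

1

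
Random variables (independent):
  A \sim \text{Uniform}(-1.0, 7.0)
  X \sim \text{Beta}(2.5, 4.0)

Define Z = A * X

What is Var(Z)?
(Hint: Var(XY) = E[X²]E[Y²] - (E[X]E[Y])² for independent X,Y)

Var(XY) = E[X²]E[Y²] - (E[X]E[Y])²
E[A] = 3, Var(A) = 5.3333333
E[X] = 0.38461538, Var(X) = 0.031558185
E[A²] = 5.3333333 + 3² = 14.333333
E[X²] = 0.031558185 + 0.38461538² = 0.17948718
Var(Z) = 14.333333*0.17948718 - (3*0.38461538)²
= 2.5726496 - 1.3313609 = 1.2412886

1.2412886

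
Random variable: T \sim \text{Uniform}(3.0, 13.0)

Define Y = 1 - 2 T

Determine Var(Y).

For Y = aT + b: Var(Y) = a² * Var(T)
Var(T) = (13 - 3)^2/12 = 8.3333333
Var(Y) = (-2)² * 8.3333333 = 4 * 8.3333333 = 33.333333

33.333333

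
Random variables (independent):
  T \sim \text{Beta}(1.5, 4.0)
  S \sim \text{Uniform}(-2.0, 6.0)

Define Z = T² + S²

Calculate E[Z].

E[Z] = E[T²] + E[S²]
E[T²] = Var(T) + E[T]² = 0.03051494 + 0.074380165 = 0.1048951
E[S²] = Var(S) + E[S]² = 5.3333333 + 4 = 9.3333333
E[Z] = 0.1048951 + 9.3333333 = 9.4382284

9.4382284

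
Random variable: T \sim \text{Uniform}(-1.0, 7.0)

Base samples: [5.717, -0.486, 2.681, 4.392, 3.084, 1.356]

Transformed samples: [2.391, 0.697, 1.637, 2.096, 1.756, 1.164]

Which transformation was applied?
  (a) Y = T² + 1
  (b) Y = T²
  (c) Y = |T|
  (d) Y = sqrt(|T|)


Checking option (d) Y = sqrt(|T|):
  T = 5.717 -> Y = 2.391 ✓
  T = -0.486 -> Y = 0.697 ✓
  T = 2.681 -> Y = 1.637 ✓
All samples match this transformation.

(d) sqrt(|T|)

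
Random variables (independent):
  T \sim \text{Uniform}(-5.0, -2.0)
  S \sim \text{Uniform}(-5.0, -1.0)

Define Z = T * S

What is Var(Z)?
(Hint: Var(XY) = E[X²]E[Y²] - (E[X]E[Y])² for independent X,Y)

Var(XY) = E[X²]E[Y²] - (E[X]E[Y])²
E[T] = -3.5, Var(T) = 0.75
E[S] = -3, Var(S) = 1.3333333
E[T²] = 0.75 + (-3.5)² = 13
E[S²] = 1.3333333 + (-3)² = 10.333333
Var(Z) = 13*10.333333 - (-3.5*(-3))²
= 134.33333 - 110.25 = 24.083333

24.083333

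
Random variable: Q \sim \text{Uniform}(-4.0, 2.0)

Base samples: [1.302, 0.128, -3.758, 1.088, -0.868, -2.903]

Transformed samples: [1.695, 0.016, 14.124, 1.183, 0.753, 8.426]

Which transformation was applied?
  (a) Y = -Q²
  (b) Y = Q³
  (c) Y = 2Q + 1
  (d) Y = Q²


Checking option (d) Y = Q²:
  Q = 1.302 -> Y = 1.695 ✓
  Q = 0.128 -> Y = 0.016 ✓
  Q = -3.758 -> Y = 14.124 ✓
All samples match this transformation.

(d) Q²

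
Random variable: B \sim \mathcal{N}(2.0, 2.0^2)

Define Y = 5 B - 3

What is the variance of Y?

For Y = aB + b: Var(Y) = a² * Var(B)
Var(B) = 2.0^2 = 4
Var(Y) = 5² * 4 = 25 * 4 = 100

100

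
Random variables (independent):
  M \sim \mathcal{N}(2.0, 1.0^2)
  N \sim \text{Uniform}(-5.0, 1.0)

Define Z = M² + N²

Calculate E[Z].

E[Z] = E[M²] + E[N²]
E[M²] = Var(M) + E[M]² = 1 + 4 = 5
E[N²] = Var(N) + E[N]² = 3 + 4 = 7
E[Z] = 5 + 7 = 12

12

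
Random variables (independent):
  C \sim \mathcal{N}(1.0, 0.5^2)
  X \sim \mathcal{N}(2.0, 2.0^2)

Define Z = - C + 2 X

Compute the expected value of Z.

E[Z] = -1*E[C] + 2*E[X]
E[C] = 1
E[X] = 2
E[Z] = -1*1 + 2*2 = 3

3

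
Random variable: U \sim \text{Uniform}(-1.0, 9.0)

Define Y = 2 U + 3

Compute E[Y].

For Y = 2U + 3:
E[Y] = 2 * E[U] + 3
E[U] = (-1 + 9)/2 = 4
E[Y] = 2 * 4 + 3 = 11

11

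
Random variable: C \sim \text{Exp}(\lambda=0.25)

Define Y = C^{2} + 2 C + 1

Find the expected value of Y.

E[Y] = 1*E[C²] + 2*E[C] + 1
E[C] = 4
E[C²] = Var(C) + (E[C])² = 16 + 16 = 32
E[Y] = 1*32 + 2*4 + 1 = 41

41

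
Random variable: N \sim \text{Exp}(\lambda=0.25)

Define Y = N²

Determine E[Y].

Using E[X²] = Var(X) + (E[X])²:
E[N] = 4
Var(N) = 1/0.25^2 = 16
E[N²] = 16 + 4² = 16 + 16 = 32

32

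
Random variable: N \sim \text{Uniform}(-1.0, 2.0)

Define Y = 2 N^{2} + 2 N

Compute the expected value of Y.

E[Y] = 2*E[N²] + 2*E[N]
E[N] = 0.5
E[N²] = Var(N) + (E[N])² = 0.75 + 0.25 = 1
E[Y] = 2*1 + 2*0.5 = 3

3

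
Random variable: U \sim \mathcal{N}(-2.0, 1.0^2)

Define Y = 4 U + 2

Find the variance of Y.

For Y = aU + b: Var(Y) = a² * Var(U)
Var(U) = 1.0^2 = 1
Var(Y) = 4² * 1 = 16 * 1 = 16

16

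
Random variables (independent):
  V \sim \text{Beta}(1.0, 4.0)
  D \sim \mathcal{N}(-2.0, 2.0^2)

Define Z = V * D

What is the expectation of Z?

For independent RVs: E[XY] = E[X]*E[Y]
E[V] = 0.2
E[D] = -2
E[Z] = 0.2 * (-2) = -0.4

-0.4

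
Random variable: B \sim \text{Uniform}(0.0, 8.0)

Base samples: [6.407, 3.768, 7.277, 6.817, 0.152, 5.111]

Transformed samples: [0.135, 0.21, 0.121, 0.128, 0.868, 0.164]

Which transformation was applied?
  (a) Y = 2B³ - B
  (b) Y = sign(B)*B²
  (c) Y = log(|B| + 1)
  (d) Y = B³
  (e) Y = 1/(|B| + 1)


Checking option (e) Y = 1/(|B| + 1):
  B = 6.407 -> Y = 0.135 ✓
  B = 3.768 -> Y = 0.21 ✓
  B = 7.277 -> Y = 0.121 ✓
All samples match this transformation.

(e) 1/(|B| + 1)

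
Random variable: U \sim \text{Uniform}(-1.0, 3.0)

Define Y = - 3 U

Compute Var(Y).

For Y = aU + b: Var(Y) = a² * Var(U)
Var(U) = (3 + 1)^2/12 = 1.3333333
Var(Y) = (-3)² * 1.3333333 = 9 * 1.3333333 = 12

12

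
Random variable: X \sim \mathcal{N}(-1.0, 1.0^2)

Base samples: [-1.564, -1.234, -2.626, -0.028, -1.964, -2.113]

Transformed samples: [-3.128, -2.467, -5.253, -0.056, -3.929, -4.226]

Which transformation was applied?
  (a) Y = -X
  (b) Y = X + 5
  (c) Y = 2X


Checking option (c) Y = 2X:
  X = -1.564 -> Y = -3.128 ✓
  X = -1.234 -> Y = -2.467 ✓
  X = -2.626 -> Y = -5.253 ✓
All samples match this transformation.

(c) 2X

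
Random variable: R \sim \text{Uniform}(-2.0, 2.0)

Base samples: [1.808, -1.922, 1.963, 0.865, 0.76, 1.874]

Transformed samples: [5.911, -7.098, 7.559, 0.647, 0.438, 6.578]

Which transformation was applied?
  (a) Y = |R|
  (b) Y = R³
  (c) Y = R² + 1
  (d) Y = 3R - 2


Checking option (b) Y = R³:
  R = 1.808 -> Y = 5.911 ✓
  R = -1.922 -> Y = -7.098 ✓
  R = 1.963 -> Y = 7.559 ✓
All samples match this transformation.

(b) R³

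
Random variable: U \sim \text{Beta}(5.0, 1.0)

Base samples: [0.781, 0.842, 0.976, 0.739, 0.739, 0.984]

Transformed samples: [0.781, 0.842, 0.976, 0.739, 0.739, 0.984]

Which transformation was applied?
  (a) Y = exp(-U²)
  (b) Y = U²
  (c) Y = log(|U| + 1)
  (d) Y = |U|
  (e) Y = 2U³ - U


Checking option (d) Y = |U|:
  U = 0.781 -> Y = 0.781 ✓
  U = 0.842 -> Y = 0.842 ✓
  U = 0.976 -> Y = 0.976 ✓
All samples match this transformation.

(d) |U|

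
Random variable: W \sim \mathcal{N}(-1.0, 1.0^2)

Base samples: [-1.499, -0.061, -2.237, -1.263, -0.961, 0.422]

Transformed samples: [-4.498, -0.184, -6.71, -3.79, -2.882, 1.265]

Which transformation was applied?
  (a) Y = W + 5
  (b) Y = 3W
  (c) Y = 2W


Checking option (b) Y = 3W:
  W = -1.499 -> Y = -4.498 ✓
  W = -0.061 -> Y = -0.184 ✓
  W = -2.237 -> Y = -6.71 ✓
All samples match this transformation.

(b) 3W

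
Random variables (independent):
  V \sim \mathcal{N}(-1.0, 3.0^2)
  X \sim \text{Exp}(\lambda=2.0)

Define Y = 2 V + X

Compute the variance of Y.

For independent RVs: Var(aX + bY) = a²Var(X) + b²Var(Y)
Var(V) = 9
Var(X) = 0.25
Var(Y) = 2²*9 + 1²*0.25
= 4*9 + 1*0.25 = 36.25

36.25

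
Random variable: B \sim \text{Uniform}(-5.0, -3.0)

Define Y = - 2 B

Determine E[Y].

For Y = -2B:
E[Y] = -2 * E[B]
E[B] = (-5 - 3)/2 = -4
E[Y] = -2 * (-4) = 8

8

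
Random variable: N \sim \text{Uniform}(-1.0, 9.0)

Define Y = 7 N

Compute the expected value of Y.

For Y = 7N:
E[Y] = 7 * E[N]
E[N] = (-1 + 9)/2 = 4
E[Y] = 7 * 4 = 28

28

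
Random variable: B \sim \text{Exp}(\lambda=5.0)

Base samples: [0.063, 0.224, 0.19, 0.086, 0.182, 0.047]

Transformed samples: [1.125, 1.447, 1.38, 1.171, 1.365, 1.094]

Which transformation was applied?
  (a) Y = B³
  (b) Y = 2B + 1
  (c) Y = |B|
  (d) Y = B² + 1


Checking option (b) Y = 2B + 1:
  B = 0.063 -> Y = 1.125 ✓
  B = 0.224 -> Y = 1.447 ✓
  B = 0.19 -> Y = 1.38 ✓
All samples match this transformation.

(b) 2B + 1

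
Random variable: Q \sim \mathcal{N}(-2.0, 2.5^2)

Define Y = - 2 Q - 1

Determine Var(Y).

For Y = aQ + b: Var(Y) = a² * Var(Q)
Var(Q) = 2.5^2 = 6.25
Var(Y) = (-2)² * 6.25 = 4 * 6.25 = 25

25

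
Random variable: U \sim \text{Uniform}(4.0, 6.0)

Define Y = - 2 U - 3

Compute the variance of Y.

For Y = aU + b: Var(Y) = a² * Var(U)
Var(U) = (6 - 4)^2/12 = 0.33333333
Var(Y) = (-2)² * 0.33333333 = 4 * 0.33333333 = 1.3333333

1.3333333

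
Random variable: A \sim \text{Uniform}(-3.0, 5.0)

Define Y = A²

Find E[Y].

Using E[X²] = Var(X) + (E[X])²:
E[A] = 1
Var(A) = (5 + 3)^2/12 = 5.3333333
E[A²] = 5.3333333 + 1² = 5.3333333 + 1 = 6.3333333

6.3333333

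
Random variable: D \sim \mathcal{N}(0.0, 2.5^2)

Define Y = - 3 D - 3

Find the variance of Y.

For Y = aD + b: Var(Y) = a² * Var(D)
Var(D) = 2.5^2 = 6.25
Var(Y) = (-3)² * 6.25 = 9 * 6.25 = 56.25

56.25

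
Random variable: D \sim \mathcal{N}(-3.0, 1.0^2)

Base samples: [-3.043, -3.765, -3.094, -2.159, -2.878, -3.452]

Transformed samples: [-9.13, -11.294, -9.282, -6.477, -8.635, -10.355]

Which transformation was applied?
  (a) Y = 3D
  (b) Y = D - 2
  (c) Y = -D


Checking option (a) Y = 3D:
  D = -3.043 -> Y = -9.13 ✓
  D = -3.765 -> Y = -11.294 ✓
  D = -3.094 -> Y = -9.282 ✓
All samples match this transformation.

(a) 3D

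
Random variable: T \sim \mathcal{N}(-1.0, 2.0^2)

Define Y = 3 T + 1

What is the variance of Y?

For Y = aT + b: Var(Y) = a² * Var(T)
Var(T) = 2.0^2 = 4
Var(Y) = 3² * 4 = 9 * 4 = 36

36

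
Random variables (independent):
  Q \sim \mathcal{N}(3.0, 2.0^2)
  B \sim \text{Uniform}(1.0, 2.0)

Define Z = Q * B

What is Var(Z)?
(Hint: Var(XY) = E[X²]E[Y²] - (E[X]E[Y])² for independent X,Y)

Var(XY) = E[X²]E[Y²] - (E[X]E[Y])²
E[Q] = 3, Var(Q) = 4
E[B] = 1.5, Var(B) = 0.083333333
E[Q²] = 4 + 3² = 13
E[B²] = 0.083333333 + 1.5² = 2.3333333
Var(Z) = 13*2.3333333 - (3*1.5)²
= 30.333333 - 20.25 = 10.083333

10.083333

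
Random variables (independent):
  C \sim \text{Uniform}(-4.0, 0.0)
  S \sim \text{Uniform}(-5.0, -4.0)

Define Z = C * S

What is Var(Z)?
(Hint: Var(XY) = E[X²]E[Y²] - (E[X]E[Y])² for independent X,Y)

Var(XY) = E[X²]E[Y²] - (E[X]E[Y])²
E[C] = -2, Var(C) = 1.3333333
E[S] = -4.5, Var(S) = 0.083333333
E[C²] = 1.3333333 + (-2)² = 5.3333333
E[S²] = 0.083333333 + (-4.5)² = 20.333333
Var(Z) = 5.3333333*20.333333 - (-2*(-4.5))²
= 108.44444 - 81 = 27.444444

27.444444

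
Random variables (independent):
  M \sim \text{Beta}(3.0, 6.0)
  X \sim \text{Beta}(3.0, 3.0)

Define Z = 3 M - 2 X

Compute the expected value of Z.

E[Z] = 3*E[M] - 2*E[X]
E[M] = 0.33333333
E[X] = 0.5
E[Z] = 3*0.33333333 - 2*0.5 = 0

0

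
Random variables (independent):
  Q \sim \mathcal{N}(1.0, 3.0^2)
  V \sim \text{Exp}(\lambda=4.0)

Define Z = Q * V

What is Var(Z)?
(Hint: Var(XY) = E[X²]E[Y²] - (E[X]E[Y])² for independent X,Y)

Var(XY) = E[X²]E[Y²] - (E[X]E[Y])²
E[Q] = 1, Var(Q) = 9
E[V] = 0.25, Var(V) = 0.0625
E[Q²] = 9 + 1² = 10
E[V²] = 0.0625 + 0.25² = 0.125
Var(Z) = 10*0.125 - (1*0.25)²
= 1.25 - 0.0625 = 1.1875

1.1875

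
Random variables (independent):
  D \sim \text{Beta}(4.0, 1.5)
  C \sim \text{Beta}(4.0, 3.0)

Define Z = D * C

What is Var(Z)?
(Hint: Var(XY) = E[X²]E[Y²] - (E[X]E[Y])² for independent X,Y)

Var(XY) = E[X²]E[Y²] - (E[X]E[Y])²
E[D] = 0.72727273, Var(D) = 0.03051494
E[C] = 0.57142857, Var(C) = 0.030612245
E[D²] = 0.03051494 + 0.72727273² = 0.55944056
E[C²] = 0.030612245 + 0.57142857² = 0.35714286
Var(Z) = 0.55944056*0.35714286 - (0.72727273*0.57142857)²
= 0.1998002 - 0.17271041 = 0.027089793

0.027089793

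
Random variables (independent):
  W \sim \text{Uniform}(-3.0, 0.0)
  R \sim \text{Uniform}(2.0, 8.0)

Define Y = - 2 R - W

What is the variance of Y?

For independent RVs: Var(aX + bY) = a²Var(X) + b²Var(Y)
Var(W) = 0.75
Var(R) = 3
Var(Y) = (-1)²*0.75 + (-2)²*3
= 1*0.75 + 4*3 = 12.75

12.75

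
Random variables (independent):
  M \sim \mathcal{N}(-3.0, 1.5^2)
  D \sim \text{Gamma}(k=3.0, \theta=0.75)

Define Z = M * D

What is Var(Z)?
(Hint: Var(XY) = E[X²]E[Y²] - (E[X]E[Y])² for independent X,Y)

Var(XY) = E[X²]E[Y²] - (E[X]E[Y])²
E[M] = -3, Var(M) = 2.25
E[D] = 2.25, Var(D) = 1.6875
E[M²] = 2.25 + (-3)² = 11.25
E[D²] = 1.6875 + 2.25² = 6.75
Var(Z) = 11.25*6.75 - (-3*2.25)²
= 75.9375 - 45.5625 = 30.375

30.375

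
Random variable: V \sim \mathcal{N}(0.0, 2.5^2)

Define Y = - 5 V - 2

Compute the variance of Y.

For Y = aV + b: Var(Y) = a² * Var(V)
Var(V) = 2.5^2 = 6.25
Var(Y) = (-5)² * 6.25 = 25 * 6.25 = 156.25

156.25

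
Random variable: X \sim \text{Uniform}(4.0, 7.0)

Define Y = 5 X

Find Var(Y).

For Y = aX + b: Var(Y) = a² * Var(X)
Var(X) = (7 - 4)^2/12 = 0.75
Var(Y) = 5² * 0.75 = 25 * 0.75 = 18.75

18.75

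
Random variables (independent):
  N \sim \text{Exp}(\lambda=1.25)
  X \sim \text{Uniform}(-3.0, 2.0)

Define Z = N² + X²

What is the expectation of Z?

E[Z] = E[N²] + E[X²]
E[N²] = Var(N) + E[N]² = 0.64 + 0.64 = 1.28
E[X²] = Var(X) + E[X]² = 2.0833333 + 0.25 = 2.3333333
E[Z] = 1.28 + 2.3333333 = 3.6133333

3.6133333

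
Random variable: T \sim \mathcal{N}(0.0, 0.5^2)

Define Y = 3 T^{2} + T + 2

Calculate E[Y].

E[Y] = 3*E[T²] + 1*E[T] + 2
E[T] = 0
E[T²] = Var(T) + (E[T])² = 0.25 + 0 = 0.25
E[Y] = 3*0.25 + 1*0 + 2 = 2.75

2.75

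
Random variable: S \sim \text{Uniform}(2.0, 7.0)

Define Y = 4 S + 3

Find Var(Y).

For Y = aS + b: Var(Y) = a² * Var(S)
Var(S) = (7 - 2)^2/12 = 2.0833333
Var(Y) = 4² * 2.0833333 = 16 * 2.0833333 = 33.333333

33.333333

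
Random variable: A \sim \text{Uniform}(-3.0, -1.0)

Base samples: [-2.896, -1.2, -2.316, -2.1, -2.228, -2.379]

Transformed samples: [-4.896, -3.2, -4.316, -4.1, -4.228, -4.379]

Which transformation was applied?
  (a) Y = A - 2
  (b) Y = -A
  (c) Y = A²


Checking option (a) Y = A - 2:
  A = -2.896 -> Y = -4.896 ✓
  A = -1.2 -> Y = -3.2 ✓
  A = -2.316 -> Y = -4.316 ✓
All samples match this transformation.

(a) A - 2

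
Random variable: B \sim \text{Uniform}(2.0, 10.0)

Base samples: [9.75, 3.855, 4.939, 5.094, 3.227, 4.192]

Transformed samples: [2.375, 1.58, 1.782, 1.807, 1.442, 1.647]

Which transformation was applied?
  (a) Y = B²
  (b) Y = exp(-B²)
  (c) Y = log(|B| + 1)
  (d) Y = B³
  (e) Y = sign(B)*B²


Checking option (c) Y = log(|B| + 1):
  B = 9.75 -> Y = 2.375 ✓
  B = 3.855 -> Y = 1.58 ✓
  B = 4.939 -> Y = 1.782 ✓
All samples match this transformation.

(c) log(|B| + 1)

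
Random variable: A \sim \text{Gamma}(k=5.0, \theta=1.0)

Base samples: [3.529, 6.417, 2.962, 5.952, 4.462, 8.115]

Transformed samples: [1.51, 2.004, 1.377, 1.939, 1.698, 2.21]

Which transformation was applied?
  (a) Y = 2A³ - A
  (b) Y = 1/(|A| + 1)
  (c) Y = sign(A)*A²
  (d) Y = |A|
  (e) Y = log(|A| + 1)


Checking option (e) Y = log(|A| + 1):
  A = 3.529 -> Y = 1.51 ✓
  A = 6.417 -> Y = 2.004 ✓
  A = 2.962 -> Y = 1.377 ✓
All samples match this transformation.

(e) log(|A| + 1)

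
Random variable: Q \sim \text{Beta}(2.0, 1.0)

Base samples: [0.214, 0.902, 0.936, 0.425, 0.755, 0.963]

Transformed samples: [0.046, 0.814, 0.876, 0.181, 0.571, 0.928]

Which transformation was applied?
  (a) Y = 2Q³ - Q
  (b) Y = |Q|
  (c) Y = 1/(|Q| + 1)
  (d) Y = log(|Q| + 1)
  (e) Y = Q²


Checking option (e) Y = Q²:
  Q = 0.214 -> Y = 0.046 ✓
  Q = 0.902 -> Y = 0.814 ✓
  Q = 0.936 -> Y = 0.876 ✓
All samples match this transformation.

(e) Q²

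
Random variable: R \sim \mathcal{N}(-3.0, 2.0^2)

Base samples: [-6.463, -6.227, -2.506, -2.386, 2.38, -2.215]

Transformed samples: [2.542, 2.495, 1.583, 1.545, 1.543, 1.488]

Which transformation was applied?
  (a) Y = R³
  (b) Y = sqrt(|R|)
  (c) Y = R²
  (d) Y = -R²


Checking option (b) Y = sqrt(|R|):
  R = -6.463 -> Y = 2.542 ✓
  R = -6.227 -> Y = 2.495 ✓
  R = -2.506 -> Y = 1.583 ✓
All samples match this transformation.

(b) sqrt(|R|)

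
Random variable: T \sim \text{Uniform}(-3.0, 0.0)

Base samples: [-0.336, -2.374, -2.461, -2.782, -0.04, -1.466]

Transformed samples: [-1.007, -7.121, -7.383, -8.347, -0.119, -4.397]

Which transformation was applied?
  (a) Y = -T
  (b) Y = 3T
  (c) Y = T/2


Checking option (b) Y = 3T:
  T = -0.336 -> Y = -1.007 ✓
  T = -2.374 -> Y = -7.121 ✓
  T = -2.461 -> Y = -7.383 ✓
All samples match this transformation.

(b) 3T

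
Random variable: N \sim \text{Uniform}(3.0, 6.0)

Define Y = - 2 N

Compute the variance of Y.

For Y = aN + b: Var(Y) = a² * Var(N)
Var(N) = (6 - 3)^2/12 = 0.75
Var(Y) = (-2)² * 0.75 = 4 * 0.75 = 3

3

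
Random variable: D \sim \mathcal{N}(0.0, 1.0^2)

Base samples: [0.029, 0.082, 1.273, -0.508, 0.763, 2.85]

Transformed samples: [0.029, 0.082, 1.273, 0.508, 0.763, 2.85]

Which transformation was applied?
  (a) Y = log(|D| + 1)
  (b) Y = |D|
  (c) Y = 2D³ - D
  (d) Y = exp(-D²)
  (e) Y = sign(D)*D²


Checking option (b) Y = |D|:
  D = 0.029 -> Y = 0.029 ✓
  D = 0.082 -> Y = 0.082 ✓
  D = 1.273 -> Y = 1.273 ✓
All samples match this transformation.

(b) |D|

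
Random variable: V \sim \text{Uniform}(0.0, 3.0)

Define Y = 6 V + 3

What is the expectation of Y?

For Y = 6V + 3:
E[Y] = 6 * E[V] + 3
E[V] = (0 + 3)/2 = 1.5
E[Y] = 6 * 1.5 + 3 = 12

12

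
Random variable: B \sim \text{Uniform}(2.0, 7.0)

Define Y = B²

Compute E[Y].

E[B²] = Var(B) + (E[B])² = 2.0833333 + 20.25 = 22.333333

22.333333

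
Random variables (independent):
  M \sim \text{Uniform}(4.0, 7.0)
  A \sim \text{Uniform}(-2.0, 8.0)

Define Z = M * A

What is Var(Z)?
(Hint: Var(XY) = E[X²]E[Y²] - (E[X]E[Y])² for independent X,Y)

Var(XY) = E[X²]E[Y²] - (E[X]E[Y])²
E[M] = 5.5, Var(M) = 0.75
E[A] = 3, Var(A) = 8.3333333
E[M²] = 0.75 + 5.5² = 31
E[A²] = 8.3333333 + 3² = 17.333333
Var(Z) = 31*17.333333 - (5.5*3)²
= 537.33333 - 272.25 = 265.08333

265.08333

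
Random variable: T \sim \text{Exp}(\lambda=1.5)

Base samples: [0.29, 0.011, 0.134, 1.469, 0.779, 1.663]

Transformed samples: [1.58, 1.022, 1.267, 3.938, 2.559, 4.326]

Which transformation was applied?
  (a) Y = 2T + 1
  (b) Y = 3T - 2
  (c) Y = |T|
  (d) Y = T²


Checking option (a) Y = 2T + 1:
  T = 0.29 -> Y = 1.58 ✓
  T = 0.011 -> Y = 1.022 ✓
  T = 0.134 -> Y = 1.267 ✓
All samples match this transformation.

(a) 2T + 1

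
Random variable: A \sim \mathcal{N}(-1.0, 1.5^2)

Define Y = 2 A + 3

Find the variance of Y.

For Y = aA + b: Var(Y) = a² * Var(A)
Var(A) = 1.5^2 = 2.25
Var(Y) = 2² * 2.25 = 4 * 2.25 = 9

9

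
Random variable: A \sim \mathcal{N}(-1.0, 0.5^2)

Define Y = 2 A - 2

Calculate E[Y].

For Y = 2A - 2:
E[Y] = 2 * E[A] - 2
E[A] = -1.0 = -1
E[Y] = 2 * (-1) - 2 = -4

-4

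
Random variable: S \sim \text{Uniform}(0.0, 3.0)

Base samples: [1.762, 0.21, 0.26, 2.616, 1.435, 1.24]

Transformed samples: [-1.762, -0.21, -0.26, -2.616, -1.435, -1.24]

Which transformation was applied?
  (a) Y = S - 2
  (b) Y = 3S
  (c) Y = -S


Checking option (c) Y = -S:
  S = 1.762 -> Y = -1.762 ✓
  S = 0.21 -> Y = -0.21 ✓
  S = 0.26 -> Y = -0.26 ✓
All samples match this transformation.

(c) -S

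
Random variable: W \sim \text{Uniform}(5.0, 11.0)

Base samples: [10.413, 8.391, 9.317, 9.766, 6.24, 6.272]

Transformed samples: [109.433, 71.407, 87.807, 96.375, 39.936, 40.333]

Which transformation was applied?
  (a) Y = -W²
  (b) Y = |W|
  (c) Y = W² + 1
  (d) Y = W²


Checking option (c) Y = W² + 1:
  W = 10.413 -> Y = 109.433 ✓
  W = 8.391 -> Y = 71.407 ✓
  W = 9.317 -> Y = 87.807 ✓
All samples match this transformation.

(c) W² + 1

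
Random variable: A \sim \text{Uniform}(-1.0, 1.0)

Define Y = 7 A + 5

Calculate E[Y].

For Y = 7A + 5:
E[Y] = 7 * E[A] + 5
E[A] = (-1 + 1)/2 = 0
E[Y] = 7 * 0 + 5 = 5

5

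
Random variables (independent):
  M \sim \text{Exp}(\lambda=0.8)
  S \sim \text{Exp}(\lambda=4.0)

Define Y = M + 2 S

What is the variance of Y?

For independent RVs: Var(aX + bY) = a²Var(X) + b²Var(Y)
Var(M) = 1.5625
Var(S) = 0.0625
Var(Y) = 1²*1.5625 + 2²*0.0625
= 1*1.5625 + 4*0.0625 = 1.8125

1.8125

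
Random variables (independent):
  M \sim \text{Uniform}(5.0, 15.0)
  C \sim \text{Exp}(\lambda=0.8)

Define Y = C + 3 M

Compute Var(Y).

For independent RVs: Var(aX + bY) = a²Var(X) + b²Var(Y)
Var(M) = 8.3333333
Var(C) = 1.5625
Var(Y) = 3²*8.3333333 + 1²*1.5625
= 9*8.3333333 + 1*1.5625 = 76.5625

76.5625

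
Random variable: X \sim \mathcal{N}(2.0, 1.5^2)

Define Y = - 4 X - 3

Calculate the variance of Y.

For Y = aX + b: Var(Y) = a² * Var(X)
Var(X) = 1.5^2 = 2.25
Var(Y) = (-4)² * 2.25 = 16 * 2.25 = 36

36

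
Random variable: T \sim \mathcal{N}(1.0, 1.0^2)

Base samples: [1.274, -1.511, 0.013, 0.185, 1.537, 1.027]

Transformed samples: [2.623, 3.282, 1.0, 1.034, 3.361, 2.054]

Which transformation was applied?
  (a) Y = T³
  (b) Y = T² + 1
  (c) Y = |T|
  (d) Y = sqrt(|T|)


Checking option (b) Y = T² + 1:
  T = 1.274 -> Y = 2.623 ✓
  T = -1.511 -> Y = 3.282 ✓
  T = 0.013 -> Y = 1.0 ✓
All samples match this transformation.

(b) T² + 1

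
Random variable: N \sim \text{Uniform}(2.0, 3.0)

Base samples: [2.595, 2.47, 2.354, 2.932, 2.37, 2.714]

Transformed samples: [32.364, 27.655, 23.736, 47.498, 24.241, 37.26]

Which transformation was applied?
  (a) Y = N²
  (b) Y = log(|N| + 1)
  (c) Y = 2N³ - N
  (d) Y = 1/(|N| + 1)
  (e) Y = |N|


Checking option (c) Y = 2N³ - N:
  N = 2.595 -> Y = 32.364 ✓
  N = 2.47 -> Y = 27.655 ✓
  N = 2.354 -> Y = 23.736 ✓
All samples match this transformation.

(c) 2N³ - N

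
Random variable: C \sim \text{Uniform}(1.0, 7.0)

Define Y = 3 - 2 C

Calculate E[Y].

For Y = -2C + 3:
E[Y] = -2 * E[C] + 3
E[C] = (1 + 7)/2 = 4
E[Y] = -2 * 4 + 3 = -5

-5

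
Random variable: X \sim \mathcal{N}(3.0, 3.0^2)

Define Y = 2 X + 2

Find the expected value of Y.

For Y = 2X + 2:
E[Y] = 2 * E[X] + 2
E[X] = 3.0 = 3
E[Y] = 2 * 3 + 2 = 8

8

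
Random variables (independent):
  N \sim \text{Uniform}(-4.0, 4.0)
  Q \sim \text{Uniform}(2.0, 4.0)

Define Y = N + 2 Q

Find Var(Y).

For independent RVs: Var(aX + bY) = a²Var(X) + b²Var(Y)
Var(N) = 5.3333333
Var(Q) = 0.33333333
Var(Y) = 1²*5.3333333 + 2²*0.33333333
= 1*5.3333333 + 4*0.33333333 = 6.6666667

6.6666667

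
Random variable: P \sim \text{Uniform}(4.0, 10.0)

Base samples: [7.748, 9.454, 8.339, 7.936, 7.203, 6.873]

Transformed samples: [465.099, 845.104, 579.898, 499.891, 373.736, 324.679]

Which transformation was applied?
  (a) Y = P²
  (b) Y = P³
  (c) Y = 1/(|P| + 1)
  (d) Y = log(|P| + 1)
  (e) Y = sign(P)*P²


Checking option (b) Y = P³:
  P = 7.748 -> Y = 465.099 ✓
  P = 9.454 -> Y = 845.104 ✓
  P = 8.339 -> Y = 579.898 ✓
All samples match this transformation.

(b) P³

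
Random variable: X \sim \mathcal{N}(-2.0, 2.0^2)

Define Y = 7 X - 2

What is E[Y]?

For Y = 7X - 2:
E[Y] = 7 * E[X] - 2
E[X] = -2.0 = -2
E[Y] = 7 * (-2) - 2 = -16

-16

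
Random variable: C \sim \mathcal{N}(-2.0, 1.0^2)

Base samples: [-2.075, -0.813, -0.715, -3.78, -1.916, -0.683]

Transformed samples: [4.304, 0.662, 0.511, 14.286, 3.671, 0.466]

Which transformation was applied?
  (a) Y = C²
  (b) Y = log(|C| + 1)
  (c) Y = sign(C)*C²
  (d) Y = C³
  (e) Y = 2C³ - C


Checking option (a) Y = C²:
  C = -2.075 -> Y = 4.304 ✓
  C = -0.813 -> Y = 0.662 ✓
  C = -0.715 -> Y = 0.511 ✓
All samples match this transformation.

(a) C²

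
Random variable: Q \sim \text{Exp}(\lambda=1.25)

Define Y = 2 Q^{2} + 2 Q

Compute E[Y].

E[Y] = 2*E[Q²] + 2*E[Q]
E[Q] = 0.8
E[Q²] = Var(Q) + (E[Q])² = 0.64 + 0.64 = 1.28
E[Y] = 2*1.28 + 2*0.8 = 4.16

4.16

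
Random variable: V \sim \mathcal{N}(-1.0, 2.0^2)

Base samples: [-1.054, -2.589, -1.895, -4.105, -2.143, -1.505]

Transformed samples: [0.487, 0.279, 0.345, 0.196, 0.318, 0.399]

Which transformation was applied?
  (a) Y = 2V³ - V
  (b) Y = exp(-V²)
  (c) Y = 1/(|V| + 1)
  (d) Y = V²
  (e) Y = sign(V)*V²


Checking option (c) Y = 1/(|V| + 1):
  V = -1.054 -> Y = 0.487 ✓
  V = -2.589 -> Y = 0.279 ✓
  V = -1.895 -> Y = 0.345 ✓
All samples match this transformation.

(c) 1/(|V| + 1)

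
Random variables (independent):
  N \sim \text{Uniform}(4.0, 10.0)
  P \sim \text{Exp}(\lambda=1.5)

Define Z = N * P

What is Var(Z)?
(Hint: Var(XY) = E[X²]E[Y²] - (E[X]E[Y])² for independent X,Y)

Var(XY) = E[X²]E[Y²] - (E[X]E[Y])²
E[N] = 7, Var(N) = 3
E[P] = 0.66666667, Var(P) = 0.44444444
E[N²] = 3 + 7² = 52
E[P²] = 0.44444444 + 0.66666667² = 0.88888889
Var(Z) = 52*0.88888889 - (7*0.66666667)²
= 46.222222 - 21.777778 = 24.444444

24.444444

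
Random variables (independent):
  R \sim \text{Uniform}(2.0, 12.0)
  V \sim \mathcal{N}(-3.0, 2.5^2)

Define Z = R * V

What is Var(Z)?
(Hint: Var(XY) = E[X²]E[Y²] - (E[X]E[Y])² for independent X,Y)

Var(XY) = E[X²]E[Y²] - (E[X]E[Y])²
E[R] = 7, Var(R) = 8.3333333
E[V] = -3, Var(V) = 6.25
E[R²] = 8.3333333 + 7² = 57.333333
E[V²] = 6.25 + (-3)² = 15.25
Var(Z) = 57.333333*15.25 - (7*(-3))²
= 874.33333 - 441 = 433.33333

433.33333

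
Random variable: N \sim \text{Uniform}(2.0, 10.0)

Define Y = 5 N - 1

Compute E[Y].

For Y = 5N - 1:
E[Y] = 5 * E[N] - 1
E[N] = (2 + 10)/2 = 6
E[Y] = 5 * 6 - 1 = 29

29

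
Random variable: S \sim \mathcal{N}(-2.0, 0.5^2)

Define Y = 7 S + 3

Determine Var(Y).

For Y = aS + b: Var(Y) = a² * Var(S)
Var(S) = 0.5^2 = 0.25
Var(Y) = 7² * 0.25 = 49 * 0.25 = 12.25

12.25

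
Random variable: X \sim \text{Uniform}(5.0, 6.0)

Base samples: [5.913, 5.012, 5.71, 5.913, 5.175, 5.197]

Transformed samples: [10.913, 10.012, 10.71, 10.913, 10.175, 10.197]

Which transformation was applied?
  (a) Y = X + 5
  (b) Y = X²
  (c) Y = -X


Checking option (a) Y = X + 5:
  X = 5.913 -> Y = 10.913 ✓
  X = 5.012 -> Y = 10.012 ✓
  X = 5.71 -> Y = 10.71 ✓
All samples match this transformation.

(a) X + 5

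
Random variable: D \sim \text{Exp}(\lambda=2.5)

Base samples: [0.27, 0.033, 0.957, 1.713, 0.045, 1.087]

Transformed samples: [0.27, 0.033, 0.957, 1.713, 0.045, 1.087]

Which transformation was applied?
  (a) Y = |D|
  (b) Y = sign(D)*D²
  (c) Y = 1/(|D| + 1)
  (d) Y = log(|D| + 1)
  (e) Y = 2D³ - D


Checking option (a) Y = |D|:
  D = 0.27 -> Y = 0.27 ✓
  D = 0.033 -> Y = 0.033 ✓
  D = 0.957 -> Y = 0.957 ✓
All samples match this transformation.

(a) |D|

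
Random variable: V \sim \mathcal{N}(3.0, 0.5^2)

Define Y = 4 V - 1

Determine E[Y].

For Y = 4V - 1:
E[Y] = 4 * E[V] - 1
E[V] = 3.0 = 3
E[Y] = 4 * 3 - 1 = 11

11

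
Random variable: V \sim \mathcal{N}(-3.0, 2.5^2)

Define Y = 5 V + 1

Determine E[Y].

For Y = 5V + 1:
E[Y] = 5 * E[V] + 1
E[V] = -3.0 = -3
E[Y] = 5 * (-3) + 1 = -14

-14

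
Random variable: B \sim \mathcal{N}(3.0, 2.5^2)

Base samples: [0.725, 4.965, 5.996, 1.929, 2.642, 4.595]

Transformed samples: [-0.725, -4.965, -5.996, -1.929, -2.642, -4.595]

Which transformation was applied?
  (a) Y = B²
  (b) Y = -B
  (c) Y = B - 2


Checking option (b) Y = -B:
  B = 0.725 -> Y = -0.725 ✓
  B = 4.965 -> Y = -4.965 ✓
  B = 5.996 -> Y = -5.996 ✓
All samples match this transformation.

(b) -B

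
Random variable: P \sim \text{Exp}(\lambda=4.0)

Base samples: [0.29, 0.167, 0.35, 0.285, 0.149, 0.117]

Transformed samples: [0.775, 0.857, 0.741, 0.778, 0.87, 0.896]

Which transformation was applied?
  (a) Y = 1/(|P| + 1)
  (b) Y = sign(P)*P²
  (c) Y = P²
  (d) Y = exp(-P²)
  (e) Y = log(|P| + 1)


Checking option (a) Y = 1/(|P| + 1):
  P = 0.29 -> Y = 0.775 ✓
  P = 0.167 -> Y = 0.857 ✓
  P = 0.35 -> Y = 0.741 ✓
All samples match this transformation.

(a) 1/(|P| + 1)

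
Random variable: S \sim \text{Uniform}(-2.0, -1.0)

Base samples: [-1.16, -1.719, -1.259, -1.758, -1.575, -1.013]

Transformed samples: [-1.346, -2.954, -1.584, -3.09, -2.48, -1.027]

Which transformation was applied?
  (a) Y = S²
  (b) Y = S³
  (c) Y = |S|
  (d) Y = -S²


Checking option (d) Y = -S²:
  S = -1.16 -> Y = -1.346 ✓
  S = -1.719 -> Y = -2.954 ✓
  S = -1.259 -> Y = -1.584 ✓
All samples match this transformation.

(d) -S²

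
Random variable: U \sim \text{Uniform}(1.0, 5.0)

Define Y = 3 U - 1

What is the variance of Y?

For Y = aU + b: Var(Y) = a² * Var(U)
Var(U) = (5 - 1)^2/12 = 1.3333333
Var(Y) = 3² * 1.3333333 = 9 * 1.3333333 = 12

12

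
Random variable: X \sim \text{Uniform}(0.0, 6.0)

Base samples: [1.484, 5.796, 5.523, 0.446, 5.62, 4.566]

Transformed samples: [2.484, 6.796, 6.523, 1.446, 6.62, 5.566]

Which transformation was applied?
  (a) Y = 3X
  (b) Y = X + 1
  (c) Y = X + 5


Checking option (b) Y = X + 1:
  X = 1.484 -> Y = 2.484 ✓
  X = 5.796 -> Y = 6.796 ✓
  X = 5.523 -> Y = 6.523 ✓
All samples match this transformation.

(b) X + 1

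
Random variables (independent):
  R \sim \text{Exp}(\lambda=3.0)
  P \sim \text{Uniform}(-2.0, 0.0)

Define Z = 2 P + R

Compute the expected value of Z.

E[Z] = 1*E[R] + 2*E[P]
E[R] = 0.33333333
E[P] = -1
E[Z] = 1*0.33333333 + 2*(-1) = -1.6666667

-1.6666667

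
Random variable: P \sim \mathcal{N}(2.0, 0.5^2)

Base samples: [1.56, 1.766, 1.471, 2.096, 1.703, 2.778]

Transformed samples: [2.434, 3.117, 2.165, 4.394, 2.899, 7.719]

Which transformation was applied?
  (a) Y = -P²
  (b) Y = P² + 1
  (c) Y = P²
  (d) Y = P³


Checking option (c) Y = P²:
  P = 1.56 -> Y = 2.434 ✓
  P = 1.766 -> Y = 3.117 ✓
  P = 1.471 -> Y = 2.165 ✓
All samples match this transformation.

(c) P²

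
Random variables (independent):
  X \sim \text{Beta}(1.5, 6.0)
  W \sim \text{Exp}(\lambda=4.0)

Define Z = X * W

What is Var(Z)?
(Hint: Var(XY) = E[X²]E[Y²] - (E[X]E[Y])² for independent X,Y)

Var(XY) = E[X²]E[Y²] - (E[X]E[Y])²
E[X] = 0.2, Var(X) = 0.018823529
E[W] = 0.25, Var(W) = 0.0625
E[X²] = 0.018823529 + 0.2² = 0.058823529
E[W²] = 0.0625 + 0.25² = 0.125
Var(Z) = 0.058823529*0.125 - (0.2*0.25)²
= 0.0073529412 - 0.0025 = 0.0048529412

0.0048529412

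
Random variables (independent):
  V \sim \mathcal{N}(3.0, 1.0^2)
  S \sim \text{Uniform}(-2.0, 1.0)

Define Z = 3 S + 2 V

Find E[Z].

E[Z] = 2*E[V] + 3*E[S]
E[V] = 3
E[S] = -0.5
E[Z] = 2*3 + 3*(-0.5) = 4.5

4.5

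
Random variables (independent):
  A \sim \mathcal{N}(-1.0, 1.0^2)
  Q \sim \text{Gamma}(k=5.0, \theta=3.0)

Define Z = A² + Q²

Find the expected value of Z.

E[Z] = E[A²] + E[Q²]
E[A²] = Var(A) + E[A]² = 1 + 1 = 2
E[Q²] = Var(Q) + E[Q]² = 45 + 225 = 270
E[Z] = 2 + 270 = 272

272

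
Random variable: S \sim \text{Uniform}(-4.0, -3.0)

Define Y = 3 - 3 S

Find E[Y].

For Y = -3S + 3:
E[Y] = -3 * E[S] + 3
E[S] = (-4 - 3)/2 = -3.5
E[Y] = -3 * (-3.5) + 3 = 13.5

13.5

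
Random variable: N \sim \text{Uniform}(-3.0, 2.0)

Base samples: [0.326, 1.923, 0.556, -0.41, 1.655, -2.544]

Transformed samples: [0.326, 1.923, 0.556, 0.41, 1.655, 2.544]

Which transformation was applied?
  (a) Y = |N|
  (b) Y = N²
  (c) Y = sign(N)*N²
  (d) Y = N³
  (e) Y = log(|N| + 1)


Checking option (a) Y = |N|:
  N = 0.326 -> Y = 0.326 ✓
  N = 1.923 -> Y = 1.923 ✓
  N = 0.556 -> Y = 0.556 ✓
All samples match this transformation.

(a) |N|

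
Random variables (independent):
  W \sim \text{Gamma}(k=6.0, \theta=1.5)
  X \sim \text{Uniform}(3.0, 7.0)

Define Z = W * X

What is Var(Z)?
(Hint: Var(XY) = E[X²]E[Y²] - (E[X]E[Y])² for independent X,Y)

Var(XY) = E[X²]E[Y²] - (E[X]E[Y])²
E[W] = 9, Var(W) = 13.5
E[X] = 5, Var(X) = 1.3333333
E[W²] = 13.5 + 9² = 94.5
E[X²] = 1.3333333 + 5² = 26.333333
Var(Z) = 94.5*26.333333 - (9*5)²
= 2488.5 - 2025 = 463.5

463.5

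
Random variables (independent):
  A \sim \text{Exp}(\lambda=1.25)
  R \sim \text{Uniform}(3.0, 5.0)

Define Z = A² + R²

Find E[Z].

E[Z] = E[A²] + E[R²]
E[A²] = Var(A) + E[A]² = 0.64 + 0.64 = 1.28
E[R²] = Var(R) + E[R]² = 0.33333333 + 16 = 16.333333
E[Z] = 1.28 + 16.333333 = 17.613333

17.613333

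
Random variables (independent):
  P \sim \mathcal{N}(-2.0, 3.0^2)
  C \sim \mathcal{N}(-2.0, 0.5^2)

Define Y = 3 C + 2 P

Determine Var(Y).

For independent RVs: Var(aX + bY) = a²Var(X) + b²Var(Y)
Var(P) = 9
Var(C) = 0.25
Var(Y) = 2²*9 + 3²*0.25
= 4*9 + 9*0.25 = 38.25

38.25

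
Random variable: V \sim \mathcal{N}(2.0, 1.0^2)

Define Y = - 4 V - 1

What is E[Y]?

For Y = -4V - 1:
E[Y] = -4 * E[V] - 1
E[V] = 2.0 = 2
E[Y] = -4 * 2 - 1 = -9

-9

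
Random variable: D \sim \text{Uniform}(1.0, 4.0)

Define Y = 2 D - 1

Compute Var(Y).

For Y = aD + b: Var(Y) = a² * Var(D)
Var(D) = (4 - 1)^2/12 = 0.75
Var(Y) = 2² * 0.75 = 4 * 0.75 = 3

3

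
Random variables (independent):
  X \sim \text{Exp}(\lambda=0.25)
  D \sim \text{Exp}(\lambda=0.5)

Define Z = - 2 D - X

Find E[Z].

E[Z] = -1*E[X] - 2*E[D]
E[X] = 4
E[D] = 2
E[Z] = -1*4 - 2*2 = -8

-8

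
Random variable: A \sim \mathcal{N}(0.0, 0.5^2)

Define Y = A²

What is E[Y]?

Using E[X²] = Var(X) + (E[X])²:
E[A] = 0
Var(A) = 0.5^2 = 0.25
E[A²] = 0.25 + 0² = 0.25 + 0 = 0.25

0.25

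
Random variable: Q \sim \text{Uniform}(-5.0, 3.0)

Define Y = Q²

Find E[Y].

Using E[X²] = Var(X) + (E[X])²:
E[Q] = -1
Var(Q) = (3 + 5)^2/12 = 5.3333333
E[Q²] = 5.3333333 + (-1)² = 5.3333333 + 1 = 6.3333333

6.3333333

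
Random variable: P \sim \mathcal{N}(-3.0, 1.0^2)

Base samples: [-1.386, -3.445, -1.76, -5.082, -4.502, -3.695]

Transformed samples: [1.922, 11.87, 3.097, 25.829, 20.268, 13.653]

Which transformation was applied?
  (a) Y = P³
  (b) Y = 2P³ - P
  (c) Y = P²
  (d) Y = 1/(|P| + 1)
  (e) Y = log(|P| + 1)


Checking option (c) Y = P²:
  P = -1.386 -> Y = 1.922 ✓
  P = -3.445 -> Y = 11.87 ✓
  P = -1.76 -> Y = 3.097 ✓
All samples match this transformation.

(c) P²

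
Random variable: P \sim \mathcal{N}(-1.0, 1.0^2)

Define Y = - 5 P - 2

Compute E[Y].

For Y = -5P - 2:
E[Y] = -5 * E[P] - 2
E[P] = -1.0 = -1
E[Y] = -5 * (-1) - 2 = 3

3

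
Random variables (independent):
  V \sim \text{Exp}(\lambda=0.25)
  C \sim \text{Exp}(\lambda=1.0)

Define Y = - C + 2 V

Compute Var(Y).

For independent RVs: Var(aX + bY) = a²Var(X) + b²Var(Y)
Var(V) = 16
Var(C) = 1
Var(Y) = 2²*16 + (-1)²*1
= 4*16 + 1*1 = 65

65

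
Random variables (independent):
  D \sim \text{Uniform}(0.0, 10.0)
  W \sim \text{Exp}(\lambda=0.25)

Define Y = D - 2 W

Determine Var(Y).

For independent RVs: Var(aX + bY) = a²Var(X) + b²Var(Y)
Var(D) = 8.3333333
Var(W) = 16
Var(Y) = 1²*8.3333333 + (-2)²*16
= 1*8.3333333 + 4*16 = 72.333333

72.333333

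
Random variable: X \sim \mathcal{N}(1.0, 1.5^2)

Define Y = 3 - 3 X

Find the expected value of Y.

For Y = -3X + 3:
E[Y] = -3 * E[X] + 3
E[X] = 1.0 = 1
E[Y] = -3 * 1 + 3 = 0

0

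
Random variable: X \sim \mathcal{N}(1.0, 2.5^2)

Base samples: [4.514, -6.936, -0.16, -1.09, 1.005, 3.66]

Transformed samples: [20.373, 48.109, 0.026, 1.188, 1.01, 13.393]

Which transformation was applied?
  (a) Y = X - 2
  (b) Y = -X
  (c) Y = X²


Checking option (c) Y = X²:
  X = 4.514 -> Y = 20.373 ✓
  X = -6.936 -> Y = 48.109 ✓
  X = -0.16 -> Y = 0.026 ✓
All samples match this transformation.

(c) X²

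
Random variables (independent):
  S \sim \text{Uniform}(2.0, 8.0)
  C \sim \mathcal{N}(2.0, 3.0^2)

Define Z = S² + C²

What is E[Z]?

E[Z] = E[S²] + E[C²]
E[S²] = Var(S) + E[S]² = 3 + 25 = 28
E[C²] = Var(C) + E[C]² = 9 + 4 = 13
E[Z] = 28 + 13 = 41

41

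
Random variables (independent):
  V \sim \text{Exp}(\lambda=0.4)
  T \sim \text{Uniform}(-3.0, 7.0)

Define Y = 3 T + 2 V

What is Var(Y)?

For independent RVs: Var(aX + bY) = a²Var(X) + b²Var(Y)
Var(V) = 6.25
Var(T) = 8.3333333
Var(Y) = 2²*6.25 + 3²*8.3333333
= 4*6.25 + 9*8.3333333 = 100

100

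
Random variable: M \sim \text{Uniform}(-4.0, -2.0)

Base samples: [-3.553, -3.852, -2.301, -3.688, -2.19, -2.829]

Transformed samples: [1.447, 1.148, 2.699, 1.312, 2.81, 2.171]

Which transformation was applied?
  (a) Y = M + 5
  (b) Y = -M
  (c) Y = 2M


Checking option (a) Y = M + 5:
  M = -3.553 -> Y = 1.447 ✓
  M = -3.852 -> Y = 1.148 ✓
  M = -2.301 -> Y = 2.699 ✓
All samples match this transformation.

(a) M + 5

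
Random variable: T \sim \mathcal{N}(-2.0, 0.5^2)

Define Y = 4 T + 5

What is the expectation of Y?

For Y = 4T + 5:
E[Y] = 4 * E[T] + 5
E[T] = -2.0 = -2
E[Y] = 4 * (-2) + 5 = -3

-3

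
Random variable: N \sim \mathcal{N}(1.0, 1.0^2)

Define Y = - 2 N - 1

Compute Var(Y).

For Y = aN + b: Var(Y) = a² * Var(N)
Var(N) = 1.0^2 = 1
Var(Y) = (-2)² * 1 = 4 * 1 = 4

4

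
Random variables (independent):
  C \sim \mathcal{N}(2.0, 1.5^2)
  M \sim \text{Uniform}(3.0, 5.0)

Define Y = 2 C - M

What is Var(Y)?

For independent RVs: Var(aX + bY) = a²Var(X) + b²Var(Y)
Var(C) = 2.25
Var(M) = 0.33333333
Var(Y) = 2²*2.25 + (-1)²*0.33333333
= 4*2.25 + 1*0.33333333 = 9.3333333

9.3333333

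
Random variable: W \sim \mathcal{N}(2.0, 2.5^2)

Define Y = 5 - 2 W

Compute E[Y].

For Y = -2W + 5:
E[Y] = -2 * E[W] + 5
E[W] = 2.0 = 2
E[Y] = -2 * 2 + 5 = 1

1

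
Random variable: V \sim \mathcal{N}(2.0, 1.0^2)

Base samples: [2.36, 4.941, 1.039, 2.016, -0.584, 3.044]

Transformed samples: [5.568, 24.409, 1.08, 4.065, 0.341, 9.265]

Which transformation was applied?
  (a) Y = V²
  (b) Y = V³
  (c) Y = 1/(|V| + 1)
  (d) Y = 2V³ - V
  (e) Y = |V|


Checking option (a) Y = V²:
  V = 2.36 -> Y = 5.568 ✓
  V = 4.941 -> Y = 24.409 ✓
  V = 1.039 -> Y = 1.08 ✓
All samples match this transformation.

(a) V²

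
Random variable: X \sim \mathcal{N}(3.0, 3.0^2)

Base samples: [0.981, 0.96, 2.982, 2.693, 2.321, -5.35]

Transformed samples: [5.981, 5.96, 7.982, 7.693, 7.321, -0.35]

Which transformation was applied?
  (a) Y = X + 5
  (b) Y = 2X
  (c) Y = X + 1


Checking option (a) Y = X + 5:
  X = 0.981 -> Y = 5.981 ✓
  X = 0.96 -> Y = 5.96 ✓
  X = 2.982 -> Y = 7.982 ✓
All samples match this transformation.

(a) X + 5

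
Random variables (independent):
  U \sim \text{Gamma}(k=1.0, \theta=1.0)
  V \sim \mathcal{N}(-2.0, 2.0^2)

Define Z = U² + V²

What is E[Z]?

E[Z] = E[U²] + E[V²]
E[U²] = Var(U) + E[U]² = 1 + 1 = 2
E[V²] = Var(V) + E[V]² = 4 + 4 = 8
E[Z] = 2 + 8 = 10

10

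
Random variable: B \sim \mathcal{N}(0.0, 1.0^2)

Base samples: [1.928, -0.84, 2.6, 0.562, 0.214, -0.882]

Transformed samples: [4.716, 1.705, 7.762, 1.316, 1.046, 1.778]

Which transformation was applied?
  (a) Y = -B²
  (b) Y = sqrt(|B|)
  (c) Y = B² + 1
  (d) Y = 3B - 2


Checking option (c) Y = B² + 1:
  B = 1.928 -> Y = 4.716 ✓
  B = -0.84 -> Y = 1.705 ✓
  B = 2.6 -> Y = 7.762 ✓
All samples match this transformation.

(c) B² + 1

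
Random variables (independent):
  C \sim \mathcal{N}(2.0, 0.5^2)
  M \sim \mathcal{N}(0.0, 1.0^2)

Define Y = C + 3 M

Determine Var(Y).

For independent RVs: Var(aX + bY) = a²Var(X) + b²Var(Y)
Var(C) = 0.25
Var(M) = 1
Var(Y) = 1²*0.25 + 3²*1
= 1*0.25 + 9*1 = 9.25

9.25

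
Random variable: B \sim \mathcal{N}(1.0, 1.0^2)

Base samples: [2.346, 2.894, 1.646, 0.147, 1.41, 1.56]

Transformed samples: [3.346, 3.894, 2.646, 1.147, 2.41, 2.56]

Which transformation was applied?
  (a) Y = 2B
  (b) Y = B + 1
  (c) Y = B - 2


Checking option (b) Y = B + 1:
  B = 2.346 -> Y = 3.346 ✓
  B = 2.894 -> Y = 3.894 ✓
  B = 1.646 -> Y = 2.646 ✓
All samples match this transformation.

(b) B + 1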